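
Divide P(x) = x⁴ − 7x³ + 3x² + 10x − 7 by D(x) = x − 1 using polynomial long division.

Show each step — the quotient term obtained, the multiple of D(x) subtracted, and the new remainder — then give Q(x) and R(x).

Step 1: lead(x⁴ − 7x³ + 3x² + 10x − 7) ÷ lead(D) = x⁴ ÷ x = x³. Subtract (x³)·D = x⁴ − x³. Remainder: −6x³ + 3x² + 10x − 7.
Step 2: lead(−6x³ + 3x² + 10x − 7) ÷ lead(D) = −6x³ ÷ x = −6x². Subtract (−6x²)·D = −6x³ + 6x². Remainder: −3x² + 10x − 7.
Step 3: lead(−3x² + 10x − 7) ÷ lead(D) = −3x² ÷ x = −3x. Subtract (−3x)·D = −3x² + 3x. Remainder: 7x − 7.
Step 4: lead(7x − 7) ÷ lead(D) = 7x ÷ x = 7. Subtract (7)·D = 7x − 7. Remainder: 0.

Q(x) = x³ − 6x² − 3x + 7; R(x) = 0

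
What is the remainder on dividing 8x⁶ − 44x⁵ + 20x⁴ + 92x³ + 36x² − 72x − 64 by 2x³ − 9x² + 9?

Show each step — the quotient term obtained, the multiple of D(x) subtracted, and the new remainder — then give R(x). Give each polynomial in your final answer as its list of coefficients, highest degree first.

Step 1: lead(8x⁶ − 44x⁵ + 20x⁴ + 92x³ + 36x² − 72x − 64) ÷ lead(D) = 8x⁶ ÷ 2x³ = 4x³. Subtract (4x³)·D = 8x⁶ − 36x⁵ + 36x³. Remainder: −8x⁵ + 20x⁴ + 56x³ + 36x² − 72x − 64.
Step 2: lead(−8x⁵ + 20x⁴ + 56x³ + 36x² − 72x − 64) ÷ lead(D) = −8x⁵ ÷ 2x³ = −4x². Subtract (−4x²)·D = −8x⁵ + 36x⁴ − 36x². Remainder: −16x⁴ + 56x³ + 72x² − 72x − 64.
Step 3: lead(−16x⁴ + 56x³ + 72x² − 72x − 64) ÷ lead(D) = −16x⁴ ÷ 2x³ = −8x. Subtract (−8x)·D = −16x⁴ + 72x³ − 72x. Remainder: −16x³ + 72x² − 64.
Step 4: lead(−16x³ + 72x² − 64) ÷ lead(D) = −16x³ ÷ 2x³ = −8. Subtract (−8)·D = −16x³ + 72x² − 72. Remainder: 8.

R = [8]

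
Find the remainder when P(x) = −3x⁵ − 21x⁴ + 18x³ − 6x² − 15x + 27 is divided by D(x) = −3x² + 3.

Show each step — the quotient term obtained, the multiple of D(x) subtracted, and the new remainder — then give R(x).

R(x) = 0

Step 1: lead(−3x⁵ − 21x⁴ + 18x³ − 6x² − 15x + 27) ÷ lead(D) = −3x⁵ ÷ −3x² = x³. Subtract (x³)·D = −3x⁵ + 3x³. Remainder: −21x⁴ + 15x³ − 6x² − 15x + 27.
Step 2: lead(−21x⁴ + 15x³ − 6x² − 15x + 27) ÷ lead(D) = −21x⁴ ÷ −3x² = 7x². Subtract (7x²)·D = −21x⁴ + 21x². Remainder: 15x³ − 27x² − 15x + 27.
Step 3: lead(15x³ − 27x² − 15x + 27) ÷ lead(D) = 15x³ ÷ −3x² = −5x. Subtract (−5x)·D = 15x³ − 15x. Remainder: −27x² + 27.
Step 4: lead(−27x² + 27) ÷ lead(D) = −27x² ÷ −3x² = 9. Subtract (9)·D = −27x² + 27. Remainder: 0.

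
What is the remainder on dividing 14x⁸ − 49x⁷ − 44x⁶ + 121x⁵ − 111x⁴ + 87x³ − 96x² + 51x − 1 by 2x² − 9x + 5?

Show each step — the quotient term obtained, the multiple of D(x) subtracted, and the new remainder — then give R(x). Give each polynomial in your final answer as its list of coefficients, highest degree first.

R = [-7, 9]

Step 1: lead(14x⁸ − 49x⁷ − 44x⁶ + 121x⁵ − 111x⁴ + 87x³ − 96x² + 51x − 1) ÷ lead(D) = 14x⁸ ÷ 2x² = 7x⁶. Subtract (7x⁶)·D = 14x⁸ − 63x⁷ + 35x⁶. Remainder: 14x⁷ − 79x⁶ + 121x⁵ − 111x⁴ + 87x³ − 96x² + 51x − 1.
Step 2: lead(14x⁷ − 79x⁶ + 121x⁵ − 111x⁴ + 87x³ − 96x² + 51x − 1) ÷ lead(D) = 14x⁷ ÷ 2x² = 7x⁵. Subtract (7x⁵)·D = 14x⁷ − 63x⁶ + 35x⁵. Remainder: −16x⁶ + 86x⁵ − 111x⁴ + 87x³ − 96x² + 51x − 1.
Step 3: lead(−16x⁶ + 86x⁵ − 111x⁴ + 87x³ − 96x² + 51x − 1) ÷ lead(D) = −16x⁶ ÷ 2x² = −8x⁴. Subtract (−8x⁴)·D = −16x⁶ + 72x⁵ − 40x⁴. Remainder: 14x⁵ − 71x⁴ + 87x³ − 96x² + 51x − 1.
Step 4: lead(14x⁵ − 71x⁴ + 87x³ − 96x² + 51x − 1) ÷ lead(D) = 14x⁵ ÷ 2x² = 7x³. Subtract (7x³)·D = 14x⁵ − 63x⁴ + 35x³. Remainder: −8x⁴ + 52x³ − 96x² + 51x − 1.
Step 5: lead(−8x⁴ + 52x³ − 96x² + 51x − 1) ÷ lead(D) = −8x⁴ ÷ 2x² = −4x². Subtract (−4x²)·D = −8x⁴ + 36x³ − 20x². Remainder: 16x³ − 76x² + 51x − 1.
Step 6: lead(16x³ − 76x² + 51x − 1) ÷ lead(D) = 16x³ ÷ 2x² = 8x. Subtract (8x)·D = 16x³ − 72x² + 40x. Remainder: −4x² + 11x − 1.
Step 7: lead(−4x² + 11x − 1) ÷ lead(D) = −4x² ÷ 2x² = −2. Subtract (−2)·D = −4x² + 18x − 10. Remainder: −7x + 9.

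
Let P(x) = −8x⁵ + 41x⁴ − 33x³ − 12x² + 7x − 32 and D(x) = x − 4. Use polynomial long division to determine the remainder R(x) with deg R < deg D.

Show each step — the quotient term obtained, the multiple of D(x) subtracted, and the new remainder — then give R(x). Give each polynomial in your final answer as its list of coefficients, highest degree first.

R = [-4]

Step 1: lead(−8x⁵ + 41x⁴ − 33x³ − 12x² + 7x − 32) ÷ lead(D) = −8x⁵ ÷ x = −8x⁴. Subtract (−8x⁴)·D = −8x⁵ + 32x⁴. Remainder: 9x⁴ − 33x³ − 12x² + 7x − 32.
Step 2: lead(9x⁴ − 33x³ − 12x² + 7x − 32) ÷ lead(D) = 9x⁴ ÷ x = 9x³. Subtract (9x³)·D = 9x⁴ − 36x³. Remainder: 3x³ − 12x² + 7x − 32.
Step 3: lead(3x³ − 12x² + 7x − 32) ÷ lead(D) = 3x³ ÷ x = 3x². Subtract (3x²)·D = 3x³ − 12x². Remainder: 7x − 32.
Step 4: lead(7x − 32) ÷ lead(D) = 7x ÷ x = 7. Subtract (7)·D = 7x − 28. Remainder: −4.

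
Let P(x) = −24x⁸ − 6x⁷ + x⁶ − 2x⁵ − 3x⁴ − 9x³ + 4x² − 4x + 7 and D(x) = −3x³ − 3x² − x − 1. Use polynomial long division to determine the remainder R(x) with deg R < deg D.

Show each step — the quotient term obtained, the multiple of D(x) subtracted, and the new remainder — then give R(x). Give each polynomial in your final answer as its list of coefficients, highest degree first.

R = [-1, 5]

Step 1: lead(−24x⁸ − 6x⁷ + x⁶ − 2x⁵ − 3x⁴ − 9x³ + 4x² − 4x + 7) ÷ lead(D) = −24x⁸ ÷ −3x³ = 8x⁵. Subtract (8x⁵)·D = −24x⁸ − 24x⁷ − 8x⁶ − 8x⁵. Remainder: 18x⁷ + 9x⁶ + 6x⁵ − 3x⁴ − 9x³ + 4x² − 4x + 7.
Step 2: lead(18x⁷ + 9x⁶ + 6x⁵ − 3x⁴ − 9x³ + 4x² − 4x + 7) ÷ lead(D) = 18x⁷ ÷ −3x³ = −6x⁴. Subtract (−6x⁴)·D = 18x⁷ + 18x⁶ + 6x⁵ + 6x⁴. Remainder: −9x⁶ − 9x⁴ − 9x³ + 4x² − 4x + 7.
Step 3: lead(−9x⁶ − 9x⁴ − 9x³ + 4x² − 4x + 7) ÷ lead(D) = −9x⁶ ÷ −3x³ = 3x³. Subtract (3x³)·D = −9x⁶ − 9x⁵ − 3x⁴ − 3x³. Remainder: 9x⁵ − 6x⁴ − 6x³ + 4x² − 4x + 7.
Step 4: lead(9x⁵ − 6x⁴ − 6x³ + 4x² − 4x + 7) ÷ lead(D) = 9x⁵ ÷ −3x³ = −3x². Subtract (−3x²)·D = 9x⁵ + 9x⁴ + 3x³ + 3x². Remainder: −15x⁴ − 9x³ + x² − 4x + 7.
Step 5: lead(−15x⁴ − 9x³ + x² − 4x + 7) ÷ lead(D) = −15x⁴ ÷ −3x³ = 5x. Subtract (5x)·D = −15x⁴ − 15x³ − 5x² − 5x. Remainder: 6x³ + 6x² + x + 7.
Step 6: lead(6x³ + 6x² + x + 7) ÷ lead(D) = 6x³ ÷ −3x³ = −2. Subtract (−2)·D = 6x³ + 6x² + 2x + 2. Remainder: −x + 5.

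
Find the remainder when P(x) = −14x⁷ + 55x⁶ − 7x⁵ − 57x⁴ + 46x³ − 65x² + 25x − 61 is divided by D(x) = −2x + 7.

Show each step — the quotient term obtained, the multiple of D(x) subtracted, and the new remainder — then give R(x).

Step 1: lead(−14x⁷ + 55x⁶ − 7x⁵ − 57x⁴ + 46x³ − 65x² + 25x − 61) ÷ lead(D) = −14x⁷ ÷ −2x = 7x⁶. Subtract (7x⁶)·D = −14x⁷ + 49x⁶. Remainder: 6x⁶ − 7x⁵ − 57x⁴ + 46x³ − 65x² + 25x − 61.
Step 2: lead(6x⁶ − 7x⁵ − 57x⁴ + 46x³ − 65x² + 25x − 61) ÷ lead(D) = 6x⁶ ÷ −2x = −3x⁵. Subtract (−3x⁵)·D = 6x⁶ − 21x⁵. Remainder: 14x⁵ − 57x⁴ + 46x³ − 65x² + 25x − 61.
Step 3: lead(14x⁵ − 57x⁴ + 46x³ − 65x² + 25x − 61) ÷ lead(D) = 14x⁵ ÷ −2x = −7x⁴. Subtract (−7x⁴)·D = 14x⁵ − 49x⁴. Remainder: −8x⁴ + 46x³ − 65x² + 25x − 61.
Step 4: lead(−8x⁴ + 46x³ − 65x² + 25x − 61) ÷ lead(D) = −8x⁴ ÷ −2x = 4x³. Subtract (4x³)·D = −8x⁴ + 28x³. Remainder: 18x³ − 65x² + 25x − 61.
Step 5: lead(18x³ − 65x² + 25x − 61) ÷ lead(D) = 18x³ ÷ −2x = −9x². Subtract (−9x²)·D = 18x³ − 63x². Remainder: −2x² + 25x − 61.
Step 6: lead(−2x² + 25x − 61) ÷ lead(D) = −2x² ÷ −2x = x. Subtract (x)·D = −2x² + 7x. Remainder: 18x − 61.
Step 7: lead(18x − 61) ÷ lead(D) = 18x ÷ −2x = −9. Subtract (−9)·D = 18x − 63. Remainder: 2.

R(x) = 2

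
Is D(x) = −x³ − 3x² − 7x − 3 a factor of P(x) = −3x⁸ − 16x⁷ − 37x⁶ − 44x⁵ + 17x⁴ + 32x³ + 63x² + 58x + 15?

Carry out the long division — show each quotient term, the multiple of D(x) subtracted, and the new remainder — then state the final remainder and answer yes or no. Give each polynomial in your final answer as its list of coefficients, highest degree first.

Step 1: lead(−3x⁸ − 16x⁷ − 37x⁶ − 44x⁵ + 17x⁴ + 32x³ + 63x² + 58x + 15) ÷ lead(D) = −3x⁸ ÷ −x³ = 3x⁵. Subtract (3x⁵)·D = −3x⁸ − 9x⁷ − 21x⁶ − 9x⁵. Remainder: −7x⁷ − 16x⁶ − 35x⁵ + 17x⁴ + 32x³ + 63x² + 58x + 15.
Step 2: lead(−7x⁷ − 16x⁶ − 35x⁵ + 17x⁴ + 32x³ + 63x² + 58x + 15) ÷ lead(D) = −7x⁷ ÷ −x³ = 7x⁴. Subtract (7x⁴)·D = −7x⁷ − 21x⁶ − 49x⁵ − 21x⁴. Remainder: 5x⁶ + 14x⁵ + 38x⁴ + 32x³ + 63x² + 58x + 15.
Step 3: lead(5x⁶ + 14x⁵ + 38x⁴ + 32x³ + 63x² + 58x + 15) ÷ lead(D) = 5x⁶ ÷ −x³ = −5x³. Subtract (−5x³)·D = 5x⁶ + 15x⁵ + 35x⁴ + 15x³. Remainder: −x⁵ + 3x⁴ + 17x³ + 63x² + 58x + 15.
Step 4: lead(−x⁵ + 3x⁴ + 17x³ + 63x² + 58x + 15) ÷ lead(D) = −x⁵ ÷ −x³ = x². Subtract (x²)·D = −x⁵ − 3x⁴ − 7x³ − 3x². Remainder: 6x⁴ + 24x³ + 66x² + 58x + 15.
Step 5: lead(6x⁴ + 24x³ + 66x² + 58x + 15) ÷ lead(D) = 6x⁴ ÷ −x³ = −6x. Subtract (−6x)·D = 6x⁴ + 18x³ + 42x² + 18x. Remainder: 6x³ + 24x² + 40x + 15.
Step 6: lead(6x³ + 24x² + 40x + 15) ÷ lead(D) = 6x³ ÷ −x³ = −6. Subtract (−6)·D = 6x³ + 18x² + 42x + 18. Remainder: 6x² − 2x − 3.

R = [6, -2, -3], so D(x) is not a factor of P(x). no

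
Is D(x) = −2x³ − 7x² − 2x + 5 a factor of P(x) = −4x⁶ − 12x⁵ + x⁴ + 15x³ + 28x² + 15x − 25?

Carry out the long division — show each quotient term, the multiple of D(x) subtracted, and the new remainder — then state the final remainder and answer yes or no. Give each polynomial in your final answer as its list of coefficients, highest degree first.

Step 1: lead(−4x⁶ − 12x⁵ + x⁴ + 15x³ + 28x² + 15x − 25) ÷ lead(D) = −4x⁶ ÷ −2x³ = 2x³. Subtract (2x³)·D = −4x⁶ − 14x⁵ − 4x⁴ + 10x³. Remainder: 2x⁵ + 5x⁴ + 5x³ + 28x² + 15x − 25.
Step 2: lead(2x⁵ + 5x⁴ + 5x³ + 28x² + 15x − 25) ÷ lead(D) = 2x⁵ ÷ −2x³ = −x². Subtract (−x²)·D = 2x⁵ + 7x⁴ + 2x³ − 5x². Remainder: −2x⁴ + 3x³ + 33x² + 15x − 25.
Step 3: lead(−2x⁴ + 3x³ + 33x² + 15x − 25) ÷ lead(D) = −2x⁴ ÷ −2x³ = x. Subtract (x)·D = −2x⁴ − 7x³ − 2x² + 5x. Remainder: 10x³ + 35x² + 10x − 25.
Step 4: lead(10x³ + 35x² + 10x − 25) ÷ lead(D) = 10x³ ÷ −2x³ = −5. Subtract (−5)·D = 10x³ + 35x² + 10x − 25. Remainder: 0.

R = [0], so D(x) is a factor of P(x). yes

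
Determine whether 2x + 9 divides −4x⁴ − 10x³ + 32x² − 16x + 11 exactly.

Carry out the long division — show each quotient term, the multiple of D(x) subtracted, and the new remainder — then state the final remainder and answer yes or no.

Step 1: lead(−4x⁴ − 10x³ + 32x² − 16x + 11) ÷ lead(D) = −4x⁴ ÷ 2x = −2x³. Subtract (−2x³)·D = −4x⁴ − 18x³. Remainder: 8x³ + 32x² − 16x + 11.
Step 2: lead(8x³ + 32x² − 16x + 11) ÷ lead(D) = 8x³ ÷ 2x = 4x². Subtract (4x²)·D = 8x³ + 36x². Remainder: −4x² − 16x + 11.
Step 3: lead(−4x² − 16x + 11) ÷ lead(D) = −4x² ÷ 2x = −2x. Subtract (−2x)·D = −4x² − 18x. Remainder: 2x + 11.
Step 4: lead(2x + 11) ÷ lead(D) = 2x ÷ 2x = 1. Subtract (1)·D = 2x + 9. Remainder: 2.

R(x) = 2, so D(x) is not a factor of P(x). no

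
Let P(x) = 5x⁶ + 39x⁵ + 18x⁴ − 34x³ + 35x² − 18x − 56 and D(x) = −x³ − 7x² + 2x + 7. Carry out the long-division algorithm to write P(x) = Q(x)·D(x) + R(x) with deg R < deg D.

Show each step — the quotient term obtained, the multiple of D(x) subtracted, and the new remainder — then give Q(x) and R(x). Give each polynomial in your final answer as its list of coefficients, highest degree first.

Q = [-5, -4, 0, -9]; R = [7]

Step 1: lead(5x⁶ + 39x⁵ + 18x⁴ − 34x³ + 35x² − 18x − 56) ÷ lead(D) = 5x⁶ ÷ −x³ = −5x³. Subtract (−5x³)·D = 5x⁶ + 35x⁵ − 10x⁴ − 35x³. Remainder: 4x⁵ + 28x⁴ + x³ + 35x² − 18x − 56.
Step 2: lead(4x⁵ + 28x⁴ + x³ + 35x² − 18x − 56) ÷ lead(D) = 4x⁵ ÷ −x³ = −4x². Subtract (−4x²)·D = 4x⁵ + 28x⁴ − 8x³ − 28x². Remainder: 9x³ + 63x² − 18x − 56.
Step 3: lead(9x³ + 63x² − 18x − 56) ÷ lead(D) = 9x³ ÷ −x³ = −9. Subtract (−9)·D = 9x³ + 63x² − 18x − 63. Remainder: 7.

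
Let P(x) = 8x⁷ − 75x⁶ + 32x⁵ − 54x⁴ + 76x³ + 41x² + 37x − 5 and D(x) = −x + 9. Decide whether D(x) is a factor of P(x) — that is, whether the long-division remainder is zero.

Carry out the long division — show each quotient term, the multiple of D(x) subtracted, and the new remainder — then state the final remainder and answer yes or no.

R(x) = 4, so D(x) is not a factor of P(x). no

Step 1: lead(8x⁷ − 75x⁶ + 32x⁵ − 54x⁴ + 76x³ + 41x² + 37x − 5) ÷ lead(D) = 8x⁷ ÷ −x = −8x⁶. Subtract (−8x⁶)·D = 8x⁷ − 72x⁶. Remainder: −3x⁶ + 32x⁵ − 54x⁴ + 76x³ + 41x² + 37x − 5.
Step 2: lead(−3x⁶ + 32x⁵ − 54x⁴ + 76x³ + 41x² + 37x − 5) ÷ lead(D) = −3x⁶ ÷ −x = 3x⁵. Subtract (3x⁵)·D = −3x⁶ + 27x⁵. Remainder: 5x⁵ − 54x⁴ + 76x³ + 41x² + 37x − 5.
Step 3: lead(5x⁵ − 54x⁴ + 76x³ + 41x² + 37x − 5) ÷ lead(D) = 5x⁵ ÷ −x = −5x⁴. Subtract (−5x⁴)·D = 5x⁵ − 45x⁴. Remainder: −9x⁴ + 76x³ + 41x² + 37x − 5.
Step 4: lead(−9x⁴ + 76x³ + 41x² + 37x − 5) ÷ lead(D) = −9x⁴ ÷ −x = 9x³. Subtract (9x³)·D = −9x⁴ + 81x³. Remainder: −5x³ + 41x² + 37x − 5.
Step 5: lead(−5x³ + 41x² + 37x − 5) ÷ lead(D) = −5x³ ÷ −x = 5x². Subtract (5x²)·D = −5x³ + 45x². Remainder: −4x² + 37x − 5.
Step 6: lead(−4x² + 37x − 5) ÷ lead(D) = −4x² ÷ −x = 4x. Subtract (4x)·D = −4x² + 36x. Remainder: x − 5.
Step 7: lead(x − 5) ÷ lead(D) = x ÷ −x = −1. Subtract (−1)·D = x − 9. Remainder: 4.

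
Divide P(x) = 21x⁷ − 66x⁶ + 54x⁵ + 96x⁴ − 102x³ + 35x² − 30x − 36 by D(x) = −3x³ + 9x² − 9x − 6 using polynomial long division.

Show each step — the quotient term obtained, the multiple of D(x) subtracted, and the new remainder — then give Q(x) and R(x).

Step 1: lead(21x⁷ − 66x⁶ + 54x⁵ + 96x⁴ − 102x³ + 35x² − 30x − 36) ÷ lead(D) = 21x⁷ ÷ −3x³ = −7x⁴. Subtract (−7x⁴)·D = 21x⁷ − 63x⁶ + 63x⁵ + 42x⁴. Remainder: −3x⁶ − 9x⁵ + 54x⁴ − 102x³ + 35x² − 30x − 36.
Step 2: lead(−3x⁶ − 9x⁵ + 54x⁴ − 102x³ + 35x² − 30x − 36) ÷ lead(D) = −3x⁶ ÷ −3x³ = x³. Subtract (x³)·D = −3x⁶ + 9x⁵ − 9x⁴ − 6x³. Remainder: −18x⁵ + 63x⁴ − 96x³ + 35x² − 30x − 36.
Step 3: lead(−18x⁵ + 63x⁴ − 96x³ + 35x² − 30x − 36) ÷ lead(D) = −18x⁵ ÷ −3x³ = 6x². Subtract (6x²)·D = −18x⁵ + 54x⁴ − 54x³ − 36x². Remainder: 9x⁴ − 42x³ + 71x² − 30x − 36.
Step 4: lead(9x⁴ − 42x³ + 71x² − 30x − 36) ÷ lead(D) = 9x⁴ ÷ −3x³ = −3x. Subtract (−3x)·D = 9x⁴ − 27x³ + 27x² + 18x. Remainder: −15x³ + 44x² − 48x − 36.
Step 5: lead(−15x³ + 44x² − 48x − 36) ÷ lead(D) = −15x³ ÷ −3x³ = 5. Subtract (5)·D = −15x³ + 45x² − 45x − 30. Remainder: −x² − 3x − 6.

Q(x) = −7x⁴ + x³ + 6x² − 3x + 5; R(x) = −x² − 3x − 6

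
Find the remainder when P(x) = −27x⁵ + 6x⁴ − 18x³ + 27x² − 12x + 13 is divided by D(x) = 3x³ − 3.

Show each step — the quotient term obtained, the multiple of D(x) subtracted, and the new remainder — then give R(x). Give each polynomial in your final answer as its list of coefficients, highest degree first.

R = [-6, -5]

Step 1: lead(−27x⁵ + 6x⁴ − 18x³ + 27x² − 12x + 13) ÷ lead(D) = −27x⁵ ÷ 3x³ = −9x². Subtract (−9x²)·D = −27x⁵ + 27x². Remainder: 6x⁴ − 18x³ − 12x + 13.
Step 2: lead(6x⁴ − 18x³ − 12x + 13) ÷ lead(D) = 6x⁴ ÷ 3x³ = 2x. Subtract (2x)·D = 6x⁴ − 6x. Remainder: −18x³ − 6x + 13.
Step 3: lead(−18x³ − 6x + 13) ÷ lead(D) = −18x³ ÷ 3x³ = −6. Subtract (−6)·D = −18x³ + 18. Remainder: −6x − 5.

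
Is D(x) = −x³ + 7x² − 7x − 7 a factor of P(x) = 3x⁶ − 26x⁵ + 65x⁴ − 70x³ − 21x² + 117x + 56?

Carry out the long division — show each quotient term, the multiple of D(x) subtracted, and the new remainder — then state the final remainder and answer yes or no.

Step 1: lead(3x⁶ − 26x⁵ + 65x⁴ − 70x³ − 21x² + 117x + 56) ÷ lead(D) = 3x⁶ ÷ −x³ = −3x³. Subtract (−3x³)·D = 3x⁶ − 21x⁵ + 21x⁴ + 21x³. Remainder: −5x⁵ + 44x⁴ − 91x³ − 21x² + 117x + 56.
Step 2: lead(−5x⁵ + 44x⁴ − 91x³ − 21x² + 117x + 56) ÷ lead(D) = −5x⁵ ÷ −x³ = 5x². Subtract (5x²)·D = −5x⁵ + 35x⁴ − 35x³ − 35x². Remainder: 9x⁴ − 56x³ + 14x² + 117x + 56.
Step 3: lead(9x⁴ − 56x³ + 14x² + 117x + 56) ÷ lead(D) = 9x⁴ ÷ −x³ = −9x. Subtract (−9x)·D = 9x⁴ − 63x³ + 63x² + 63x. Remainder: 7x³ − 49x² + 54x + 56.
Step 4: lead(7x³ − 49x² + 54x + 56) ÷ lead(D) = 7x³ ÷ −x³ = −7. Subtract (−7)·D = 7x³ − 49x² + 49x + 49. Remainder: 5x + 7.

R(x) = 5x + 7, so D(x) is not a factor of P(x). no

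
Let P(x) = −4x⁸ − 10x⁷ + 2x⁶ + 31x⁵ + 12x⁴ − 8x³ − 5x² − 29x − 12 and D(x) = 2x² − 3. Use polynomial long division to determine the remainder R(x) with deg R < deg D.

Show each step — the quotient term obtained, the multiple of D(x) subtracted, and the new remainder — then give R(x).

Step 1: lead(−4x⁸ − 10x⁷ + 2x⁶ + 31x⁵ + 12x⁴ − 8x³ − 5x² − 29x − 12) ÷ lead(D) = −4x⁸ ÷ 2x² = −2x⁶. Subtract (−2x⁶)·D = −4x⁸ + 6x⁶. Remainder: −10x⁷ − 4x⁶ + 31x⁵ + 12x⁴ − 8x³ − 5x² − 29x − 12.
Step 2: lead(−10x⁷ − 4x⁶ + 31x⁵ + 12x⁴ − 8x³ − 5x² − 29x − 12) ÷ lead(D) = −10x⁷ ÷ 2x² = −5x⁵. Subtract (−5x⁵)·D = −10x⁷ + 15x⁵. Remainder: −4x⁶ + 16x⁵ + 12x⁴ − 8x³ − 5x² − 29x − 12.
Step 3: lead(−4x⁶ + 16x⁵ + 12x⁴ − 8x³ − 5x² − 29x − 12) ÷ lead(D) = −4x⁶ ÷ 2x² = −2x⁴. Subtract (−2x⁴)·D = −4x⁶ + 6x⁴. Remainder: 16x⁵ + 6x⁴ − 8x³ − 5x² − 29x − 12.
Step 4: lead(16x⁵ + 6x⁴ − 8x³ − 5x² − 29x − 12) ÷ lead(D) = 16x⁵ ÷ 2x² = 8x³. Subtract (8x³)·D = 16x⁵ − 24x³. Remainder: 6x⁴ + 16x³ − 5x² − 29x − 12.
Step 5: lead(6x⁴ + 16x³ − 5x² − 29x − 12) ÷ lead(D) = 6x⁴ ÷ 2x² = 3x². Subtract (3x²)·D = 6x⁴ − 9x². Remainder: 16x³ + 4x² − 29x − 12.
Step 6: lead(16x³ + 4x² − 29x − 12) ÷ lead(D) = 16x³ ÷ 2x² = 8x. Subtract (8x)·D = 16x³ − 24x. Remainder: 4x² − 5x − 12.
Step 7: lead(4x² − 5x − 12) ÷ lead(D) = 4x² ÷ 2x² = 2. Subtract (2)·D = 4x² − 6. Remainder: −5x − 6.

R(x) = −5x − 6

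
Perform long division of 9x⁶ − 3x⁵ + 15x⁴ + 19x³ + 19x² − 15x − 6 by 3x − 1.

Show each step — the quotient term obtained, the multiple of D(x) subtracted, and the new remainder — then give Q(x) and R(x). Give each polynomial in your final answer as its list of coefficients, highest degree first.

Q = [3, 0, 5, 8, 9, -2]; R = [-8]

Step 1: lead(9x⁶ − 3x⁵ + 15x⁴ + 19x³ + 19x² − 15x − 6) ÷ lead(D) = 9x⁶ ÷ 3x = 3x⁵. Subtract (3x⁵)·D = 9x⁶ − 3x⁵. Remainder: 15x⁴ + 19x³ + 19x² − 15x − 6.
Step 2: lead(15x⁴ + 19x³ + 19x² − 15x − 6) ÷ lead(D) = 15x⁴ ÷ 3x = 5x³. Subtract (5x³)·D = 15x⁴ − 5x³. Remainder: 24x³ + 19x² − 15x − 6.
Step 3: lead(24x³ + 19x² − 15x − 6) ÷ lead(D) = 24x³ ÷ 3x = 8x². Subtract (8x²)·D = 24x³ − 8x². Remainder: 27x² − 15x − 6.
Step 4: lead(27x² − 15x − 6) ÷ lead(D) = 27x² ÷ 3x = 9x. Subtract (9x)·D = 27x² − 9x. Remainder: −6x − 6.
Step 5: lead(−6x − 6) ÷ lead(D) = −6x ÷ 3x = −2. Subtract (−2)·D = −6x + 2. Remainder: −8.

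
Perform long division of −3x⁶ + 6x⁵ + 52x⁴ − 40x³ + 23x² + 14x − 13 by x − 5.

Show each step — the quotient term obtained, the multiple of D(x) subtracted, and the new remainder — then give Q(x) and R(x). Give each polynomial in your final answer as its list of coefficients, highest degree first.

Q = [-3, -9, 7, -5, -2, 4]; R = [7]

Step 1: lead(−3x⁶ + 6x⁵ + 52x⁴ − 40x³ + 23x² + 14x − 13) ÷ lead(D) = −3x⁶ ÷ x = −3x⁵. Subtract (−3x⁵)·D = −3x⁶ + 15x⁵. Remainder: −9x⁵ + 52x⁴ − 40x³ + 23x² + 14x − 13.
Step 2: lead(−9x⁵ + 52x⁴ − 40x³ + 23x² + 14x − 13) ÷ lead(D) = −9x⁵ ÷ x = −9x⁴. Subtract (−9x⁴)·D = −9x⁵ + 45x⁴. Remainder: 7x⁴ − 40x³ + 23x² + 14x − 13.
Step 3: lead(7x⁴ − 40x³ + 23x² + 14x − 13) ÷ lead(D) = 7x⁴ ÷ x = 7x³. Subtract (7x³)·D = 7x⁴ − 35x³. Remainder: −5x³ + 23x² + 14x − 13.
Step 4: lead(−5x³ + 23x² + 14x − 13) ÷ lead(D) = −5x³ ÷ x = −5x². Subtract (−5x²)·D = −5x³ + 25x². Remainder: −2x² + 14x − 13.
Step 5: lead(−2x² + 14x − 13) ÷ lead(D) = −2x² ÷ x = −2x. Subtract (−2x)·D = −2x² + 10x. Remainder: 4x − 13.
Step 6: lead(4x − 13) ÷ lead(D) = 4x ÷ x = 4. Subtract (4)·D = 4x − 20. Remainder: 7.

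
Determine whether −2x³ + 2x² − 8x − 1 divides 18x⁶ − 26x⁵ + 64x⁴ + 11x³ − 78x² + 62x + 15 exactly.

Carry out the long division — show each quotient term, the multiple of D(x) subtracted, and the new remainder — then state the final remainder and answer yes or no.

Step 1: lead(18x⁶ − 26x⁵ + 64x⁴ + 11x³ − 78x² + 62x + 15) ÷ lead(D) = 18x⁶ ÷ −2x³ = −9x³. Subtract (−9x³)·D = 18x⁶ − 18x⁵ + 72x⁴ + 9x³. Remainder: −8x⁵ − 8x⁴ + 2x³ − 78x² + 62x + 15.
Step 2: lead(−8x⁵ − 8x⁴ + 2x³ − 78x² + 62x + 15) ÷ lead(D) = −8x⁵ ÷ −2x³ = 4x². Subtract (4x²)·D = −8x⁵ + 8x⁴ − 32x³ − 4x². Remainder: −16x⁴ + 34x³ − 74x² + 62x + 15.
Step 3: lead(−16x⁴ + 34x³ − 74x² + 62x + 15) ÷ lead(D) = −16x⁴ ÷ −2x³ = 8x. Subtract (8x)·D = −16x⁴ + 16x³ − 64x² − 8x. Remainder: 18x³ − 10x² + 70x + 15.
Step 4: lead(18x³ − 10x² + 70x + 15) ÷ lead(D) = 18x³ ÷ −2x³ = −9. Subtract (−9)·D = 18x³ − 18x² + 72x + 9. Remainder: 8x² − 2x + 6.

R(x) = 8x² − 2x + 6, so D(x) is not a factor of P(x). no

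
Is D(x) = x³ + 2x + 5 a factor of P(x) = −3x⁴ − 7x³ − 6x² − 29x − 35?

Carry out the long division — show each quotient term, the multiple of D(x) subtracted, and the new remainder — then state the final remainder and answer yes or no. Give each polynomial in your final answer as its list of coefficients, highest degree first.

Step 1: lead(−3x⁴ − 7x³ − 6x² − 29x − 35) ÷ lead(D) = −3x⁴ ÷ x³ = −3x. Subtract (−3x)·D = −3x⁴ − 6x² − 15x. Remainder: −7x³ − 14x − 35.
Step 2: lead(−7x³ − 14x − 35) ÷ lead(D) = −7x³ ÷ x³ = −7. Subtract (−7)·D = −7x³ − 14x − 35. Remainder: 0.

R = [0], so D(x) is a factor of P(x). yes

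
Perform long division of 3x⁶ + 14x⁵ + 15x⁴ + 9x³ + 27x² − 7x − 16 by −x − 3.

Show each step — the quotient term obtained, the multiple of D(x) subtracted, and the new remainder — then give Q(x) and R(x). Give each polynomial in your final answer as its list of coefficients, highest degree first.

Step 1: lead(3x⁶ + 14x⁵ + 15x⁴ + 9x³ + 27x² − 7x − 16) ÷ lead(D) = 3x⁶ ÷ −x = −3x⁵. Subtract (−3x⁵)·D = 3x⁶ + 9x⁵. Remainder: 5x⁵ + 15x⁴ + 9x³ + 27x² − 7x − 16.
Step 2: lead(5x⁵ + 15x⁴ + 9x³ + 27x² − 7x − 16) ÷ lead(D) = 5x⁵ ÷ −x = −5x⁴. Subtract (−5x⁴)·D = 5x⁵ + 15x⁴. Remainder: 9x³ + 27x² − 7x − 16.
Step 3: lead(9x³ + 27x² − 7x − 16) ÷ lead(D) = 9x³ ÷ −x = −9x². Subtract (−9x²)·D = 9x³ + 27x². Remainder: −7x − 16.
Step 4: lead(−7x − 16) ÷ lead(D) = −7x ÷ −x = 7. Subtract (7)·D = −7x − 21. Remainder: 5.

Q = [-3, -5, 0, -9, 0, 7]; R = [5]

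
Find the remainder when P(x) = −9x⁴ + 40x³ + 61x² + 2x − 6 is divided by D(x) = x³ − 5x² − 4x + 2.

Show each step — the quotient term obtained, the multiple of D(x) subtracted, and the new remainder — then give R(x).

Step 1: lead(−9x⁴ + 40x³ + 61x² + 2x − 6) ÷ lead(D) = −9x⁴ ÷ x³ = −9x. Subtract (−9x)·D = −9x⁴ + 45x³ + 36x² − 18x. Remainder: −5x³ + 25x² + 20x − 6.
Step 2: lead(−5x³ + 25x² + 20x − 6) ÷ lead(D) = −5x³ ÷ x³ = −5. Subtract (−5)·D = −5x³ + 25x² + 20x − 10. Remainder: 4.

R(x) = 4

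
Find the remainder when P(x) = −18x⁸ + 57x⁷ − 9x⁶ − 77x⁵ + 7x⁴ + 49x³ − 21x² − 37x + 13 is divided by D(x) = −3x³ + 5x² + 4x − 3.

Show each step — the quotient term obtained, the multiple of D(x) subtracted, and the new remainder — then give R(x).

Step 1: lead(−18x⁸ + 57x⁷ − 9x⁶ − 77x⁵ + 7x⁴ + 49x³ − 21x² − 37x + 13) ÷ lead(D) = −18x⁸ ÷ −3x³ = 6x⁵. Subtract (6x⁵)·D = −18x⁸ + 30x⁷ + 24x⁶ − 18x⁵. Remainder: 27x⁷ − 33x⁶ − 59x⁵ + 7x⁴ + 49x³ − 21x² − 37x + 13.
Step 2: lead(27x⁷ − 33x⁶ − 59x⁵ + 7x⁴ + 49x³ − 21x² − 37x + 13) ÷ lead(D) = 27x⁷ ÷ −3x³ = −9x⁴. Subtract (−9x⁴)·D = 27x⁷ − 45x⁶ − 36x⁵ + 27x⁴. Remainder: 12x⁶ − 23x⁵ − 20x⁴ + 49x³ − 21x² − 37x + 13.
Step 3: lead(12x⁶ − 23x⁵ − 20x⁴ + 49x³ − 21x² − 37x + 13) ÷ lead(D) = 12x⁶ ÷ −3x³ = −4x³. Subtract (−4x³)·D = 12x⁶ − 20x⁵ − 16x⁴ + 12x³. Remainder: −3x⁵ − 4x⁴ + 37x³ − 21x² − 37x + 13.
Step 4: lead(−3x⁵ − 4x⁴ + 37x³ − 21x² − 37x + 13) ÷ lead(D) = −3x⁵ ÷ −3x³ = x². Subtract (x²)·D = −3x⁵ + 5x⁴ + 4x³ − 3x². Remainder: −9x⁴ + 33x³ − 18x² − 37x + 13.
Step 5: lead(−9x⁴ + 33x³ − 18x² − 37x + 13) ÷ lead(D) = −9x⁴ ÷ −3x³ = 3x. Subtract (3x)·D = −9x⁴ + 15x³ + 12x² − 9x. Remainder: 18x³ − 30x² − 28x + 13.
Step 6: lead(18x³ − 30x² − 28x + 13) ÷ lead(D) = 18x³ ÷ −3x³ = −6. Subtract (−6)·D = 18x³ − 30x² − 24x + 18. Remainder: −4x − 5.

R(x) = −4x − 5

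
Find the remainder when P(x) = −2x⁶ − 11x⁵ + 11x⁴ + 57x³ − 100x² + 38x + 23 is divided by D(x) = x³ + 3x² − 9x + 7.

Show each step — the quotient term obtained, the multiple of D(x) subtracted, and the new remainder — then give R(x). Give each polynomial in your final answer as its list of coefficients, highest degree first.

Step 1: lead(−2x⁶ − 11x⁵ + 11x⁴ + 57x³ − 100x² + 38x + 23) ÷ lead(D) = −2x⁶ ÷ x³ = −2x³. Subtract (−2x³)·D = −2x⁶ − 6x⁵ + 18x⁴ − 14x³. Remainder: −5x⁵ − 7x⁴ + 71x³ − 100x² + 38x + 23.
Step 2: lead(−5x⁵ − 7x⁴ + 71x³ − 100x² + 38x + 23) ÷ lead(D) = −5x⁵ ÷ x³ = −5x². Subtract (−5x²)·D = −5x⁵ − 15x⁴ + 45x³ − 35x². Remainder: 8x⁴ + 26x³ − 65x² + 38x + 23.
Step 3: lead(8x⁴ + 26x³ − 65x² + 38x + 23) ÷ lead(D) = 8x⁴ ÷ x³ = 8x. Subtract (8x)·D = 8x⁴ + 24x³ − 72x² + 56x. Remainder: 2x³ + 7x² − 18x + 23.
Step 4: lead(2x³ + 7x² − 18x + 23) ÷ lead(D) = 2x³ ÷ x³ = 2. Subtract (2)·D = 2x³ + 6x² − 18x + 14. Remainder: x² + 9.

R = [1, 0, 9]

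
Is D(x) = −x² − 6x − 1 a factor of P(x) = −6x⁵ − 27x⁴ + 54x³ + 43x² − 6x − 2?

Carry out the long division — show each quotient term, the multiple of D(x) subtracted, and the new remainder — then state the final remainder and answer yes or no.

R(x) = 0, so D(x) is a factor of P(x). yes

Step 1: lead(−6x⁵ − 27x⁴ + 54x³ + 43x² − 6x − 2) ÷ lead(D) = −6x⁵ ÷ −x² = 6x³. Subtract (6x³)·D = −6x⁵ − 36x⁴ − 6x³. Remainder: 9x⁴ + 60x³ + 43x² − 6x − 2.
Step 2: lead(9x⁴ + 60x³ + 43x² − 6x − 2) ÷ lead(D) = 9x⁴ ÷ −x² = −9x². Subtract (−9x²)·D = 9x⁴ + 54x³ + 9x². Remainder: 6x³ + 34x² − 6x − 2.
Step 3: lead(6x³ + 34x² − 6x − 2) ÷ lead(D) = 6x³ ÷ −x² = −6x. Subtract (−6x)·D = 6x³ + 36x² + 6x. Remainder: −2x² − 12x − 2.
Step 4: lead(−2x² − 12x − 2) ÷ lead(D) = −2x² ÷ −x² = 2. Subtract (2)·D = −2x² − 12x − 2. Remainder: 0.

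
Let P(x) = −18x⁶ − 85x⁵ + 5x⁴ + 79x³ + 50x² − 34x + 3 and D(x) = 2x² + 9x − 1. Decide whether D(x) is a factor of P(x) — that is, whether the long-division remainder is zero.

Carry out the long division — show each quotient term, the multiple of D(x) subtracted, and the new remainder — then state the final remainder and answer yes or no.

Step 1: lead(−18x⁶ − 85x⁵ + 5x⁴ + 79x³ + 50x² − 34x + 3) ÷ lead(D) = −18x⁶ ÷ 2x² = −9x⁴. Subtract (−9x⁴)·D = −18x⁶ − 81x⁵ + 9x⁴. Remainder: −4x⁵ − 4x⁴ + 79x³ + 50x² − 34x + 3.
Step 2: lead(−4x⁵ − 4x⁴ + 79x³ + 50x² − 34x + 3) ÷ lead(D) = −4x⁵ ÷ 2x² = −2x³. Subtract (−2x³)·D = −4x⁵ − 18x⁴ + 2x³. Remainder: 14x⁴ + 77x³ + 50x² − 34x + 3.
Step 3: lead(14x⁴ + 77x³ + 50x² − 34x + 3) ÷ lead(D) = 14x⁴ ÷ 2x² = 7x². Subtract (7x²)·D = 14x⁴ + 63x³ − 7x². Remainder: 14x³ + 57x² − 34x + 3.
Step 4: lead(14x³ + 57x² − 34x + 3) ÷ lead(D) = 14x³ ÷ 2x² = 7x. Subtract (7x)·D = 14x³ + 63x² − 7x. Remainder: −6x² − 27x + 3.
Step 5: lead(−6x² − 27x + 3) ÷ lead(D) = −6x² ÷ 2x² = −3. Subtract (−3)·D = −6x² − 27x + 3. Remainder: 0.

R(x) = 0, so D(x) is a factor of P(x). yes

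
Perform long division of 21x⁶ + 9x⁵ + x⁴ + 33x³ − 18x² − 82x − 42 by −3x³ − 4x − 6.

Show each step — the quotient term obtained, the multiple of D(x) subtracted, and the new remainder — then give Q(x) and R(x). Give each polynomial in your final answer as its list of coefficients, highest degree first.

Step 1: lead(21x⁶ + 9x⁵ + x⁴ + 33x³ − 18x² − 82x − 42) ÷ lead(D) = 21x⁶ ÷ −3x³ = −7x³. Subtract (−7x³)·D = 21x⁶ + 28x⁴ + 42x³. Remainder: 9x⁵ − 27x⁴ − 9x³ − 18x² − 82x − 42.
Step 2: lead(9x⁵ − 27x⁴ − 9x³ − 18x² − 82x − 42) ÷ lead(D) = 9x⁵ ÷ −3x³ = −3x². Subtract (−3x²)·D = 9x⁵ + 12x³ + 18x². Remainder: −27x⁴ − 21x³ − 36x² − 82x − 42.
Step 3: lead(−27x⁴ − 21x³ − 36x² − 82x − 42) ÷ lead(D) = −27x⁴ ÷ −3x³ = 9x. Subtract (9x)·D = −27x⁴ − 36x² − 54x. Remainder: −21x³ − 28x − 42.
Step 4: lead(−21x³ − 28x − 42) ÷ lead(D) = −21x³ ÷ −3x³ = 7. Subtract (7)·D = −21x³ − 28x − 42. Remainder: 0.

Q = [-7, -3, 9, 7]; R = [0]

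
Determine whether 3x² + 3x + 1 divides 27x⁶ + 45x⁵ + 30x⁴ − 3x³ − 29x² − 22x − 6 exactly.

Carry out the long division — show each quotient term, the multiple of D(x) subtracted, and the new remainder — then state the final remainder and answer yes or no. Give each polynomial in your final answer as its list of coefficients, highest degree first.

Step 1: lead(27x⁶ + 45x⁵ + 30x⁴ − 3x³ − 29x² − 22x − 6) ÷ lead(D) = 27x⁶ ÷ 3x² = 9x⁴. Subtract (9x⁴)·D = 27x⁶ + 27x⁵ + 9x⁴. Remainder: 18x⁵ + 21x⁴ − 3x³ − 29x² − 22x − 6.
Step 2: lead(18x⁵ + 21x⁴ − 3x³ − 29x² − 22x − 6) ÷ lead(D) = 18x⁵ ÷ 3x² = 6x³. Subtract (6x³)·D = 18x⁵ + 18x⁴ + 6x³. Remainder: 3x⁴ − 9x³ − 29x² − 22x − 6.
Step 3: lead(3x⁴ − 9x³ − 29x² − 22x − 6) ÷ lead(D) = 3x⁴ ÷ 3x² = x². Subtract (x²)·D = 3x⁴ + 3x³ + x². Remainder: −12x³ − 30x² − 22x − 6.
Step 4: lead(−12x³ − 30x² − 22x − 6) ÷ lead(D) = −12x³ ÷ 3x² = −4x. Subtract (−4x)·D = −12x³ − 12x² − 4x. Remainder: −18x² − 18x − 6.
Step 5: lead(−18x² − 18x − 6) ÷ lead(D) = −18x² ÷ 3x² = −6. Subtract (−6)·D = −18x² − 18x − 6. Remainder: 0.

R = [0], so D(x) is a factor of P(x). yes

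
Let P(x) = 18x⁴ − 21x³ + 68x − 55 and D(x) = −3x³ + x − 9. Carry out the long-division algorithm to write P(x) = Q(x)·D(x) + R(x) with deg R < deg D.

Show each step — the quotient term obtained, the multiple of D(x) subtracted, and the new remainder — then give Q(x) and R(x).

Step 1: lead(18x⁴ − 21x³ + 68x − 55) ÷ lead(D) = 18x⁴ ÷ −3x³ = −6x. Subtract (−6x)·D = 18x⁴ − 6x² + 54x. Remainder: −21x³ + 6x² + 14x − 55.
Step 2: lead(−21x³ + 6x² + 14x − 55) ÷ lead(D) = −21x³ ÷ −3x³ = 7. Subtract (7)·D = −21x³ + 7x − 63. Remainder: 6x² + 7x + 8.

Q(x) = −6x + 7; R(x) = 6x² + 7x + 8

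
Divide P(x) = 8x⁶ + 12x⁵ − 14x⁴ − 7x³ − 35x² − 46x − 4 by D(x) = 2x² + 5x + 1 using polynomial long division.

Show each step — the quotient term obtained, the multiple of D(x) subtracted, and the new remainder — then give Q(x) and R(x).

Step 1: lead(8x⁶ + 12x⁵ − 14x⁴ − 7x³ − 35x² − 46x − 4) ÷ lead(D) = 8x⁶ ÷ 2x² = 4x⁴. Subtract (4x⁴)·D = 8x⁶ + 20x⁵ + 4x⁴. Remainder: −8x⁵ − 18x⁴ − 7x³ − 35x² − 46x − 4.
Step 2: lead(−8x⁵ − 18x⁴ − 7x³ − 35x² − 46x − 4) ÷ lead(D) = −8x⁵ ÷ 2x² = −4x³. Subtract (−4x³)·D = −8x⁵ − 20x⁴ − 4x³. Remainder: 2x⁴ − 3x³ − 35x² − 46x − 4.
Step 3: lead(2x⁴ − 3x³ − 35x² − 46x − 4) ÷ lead(D) = 2x⁴ ÷ 2x² = x². Subtract (x²)·D = 2x⁴ + 5x³ + x². Remainder: −8x³ − 36x² − 46x − 4.
Step 4: lead(−8x³ − 36x² − 46x − 4) ÷ lead(D) = −8x³ ÷ 2x² = −4x. Subtract (−4x)·D = −8x³ − 20x² − 4x. Remainder: −16x² − 42x − 4.
Step 5: lead(−16x² − 42x − 4) ÷ lead(D) = −16x² ÷ 2x² = −8. Subtract (−8)·D = −16x² − 40x − 8. Remainder: −2x + 4.

Q(x) = 4x⁴ − 4x³ + x² − 4x − 8; R(x) = −2x + 4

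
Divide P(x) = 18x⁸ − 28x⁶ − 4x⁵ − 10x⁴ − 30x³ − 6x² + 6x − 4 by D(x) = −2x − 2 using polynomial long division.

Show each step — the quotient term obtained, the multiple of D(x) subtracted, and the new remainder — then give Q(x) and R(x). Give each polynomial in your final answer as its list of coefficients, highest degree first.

Step 1: lead(18x⁸ − 28x⁶ − 4x⁵ − 10x⁴ − 30x³ − 6x² + 6x − 4) ÷ lead(D) = 18x⁸ ÷ −2x = −9x⁷. Subtract (−9x⁷)·D = 18x⁸ + 18x⁷. Remainder: −18x⁷ − 28x⁶ − 4x⁵ − 10x⁴ − 30x³ − 6x² + 6x − 4.
Step 2: lead(−18x⁷ − 28x⁶ − 4x⁵ − 10x⁴ − 30x³ − 6x² + 6x − 4) ÷ lead(D) = −18x⁷ ÷ −2x = 9x⁶. Subtract (9x⁶)·D = −18x⁷ − 18x⁶. Remainder: −10x⁶ − 4x⁵ − 10x⁴ − 30x³ − 6x² + 6x − 4.
Step 3: lead(−10x⁶ − 4x⁵ − 10x⁴ − 30x³ − 6x² + 6x − 4) ÷ lead(D) = −10x⁶ ÷ −2x = 5x⁵. Subtract (5x⁵)·D = −10x⁶ − 10x⁵. Remainder: 6x⁵ − 10x⁴ − 30x³ − 6x² + 6x − 4.
Step 4: lead(6x⁵ − 10x⁴ − 30x³ − 6x² + 6x − 4) ÷ lead(D) = 6x⁵ ÷ −2x = −3x⁴. Subtract (−3x⁴)·D = 6x⁵ + 6x⁴. Remainder: −16x⁴ − 30x³ − 6x² + 6x − 4.
Step 5: lead(−16x⁴ − 30x³ − 6x² + 6x − 4) ÷ lead(D) = −16x⁴ ÷ −2x = 8x³. Subtract (8x³)·D = −16x⁴ − 16x³. Remainder: −14x³ − 6x² + 6x − 4.
Step 6: lead(−14x³ − 6x² + 6x − 4) ÷ lead(D) = −14x³ ÷ −2x = 7x². Subtract (7x²)·D = −14x³ − 14x². Remainder: 8x² + 6x − 4.
Step 7: lead(8x² + 6x − 4) ÷ lead(D) = 8x² ÷ −2x = −4x. Subtract (−4x)·D = 8x² + 8x. Remainder: −2x − 4.
Step 8: lead(−2x − 4) ÷ lead(D) = −2x ÷ −2x = 1. Subtract (1)·D = −2x − 2. Remainder: −2.

Q = [-9, 9, 5, -3, 8, 7, -4, 1]; R = [-2]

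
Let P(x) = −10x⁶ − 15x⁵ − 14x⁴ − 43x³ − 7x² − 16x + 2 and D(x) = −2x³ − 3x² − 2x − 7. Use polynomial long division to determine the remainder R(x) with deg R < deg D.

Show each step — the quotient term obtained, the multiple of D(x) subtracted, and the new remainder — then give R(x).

Step 1: lead(−10x⁶ − 15x⁵ − 14x⁴ − 43x³ − 7x² − 16x + 2) ÷ lead(D) = −10x⁶ ÷ −2x³ = 5x³. Subtract (5x³)·D = −10x⁶ − 15x⁵ − 10x⁴ − 35x³. Remainder: −4x⁴ − 8x³ − 7x² − 16x + 2.
Step 2: lead(−4x⁴ − 8x³ − 7x² − 16x + 2) ÷ lead(D) = −4x⁴ ÷ −2x³ = 2x. Subtract (2x)·D = −4x⁴ − 6x³ − 4x² − 14x. Remainder: −2x³ − 3x² − 2x + 2.
Step 3: lead(−2x³ − 3x² − 2x + 2) ÷ lead(D) = −2x³ ÷ −2x³ = 1. Subtract (1)·D = −2x³ − 3x² − 2x − 7. Remainder: 9.

R(x) = 9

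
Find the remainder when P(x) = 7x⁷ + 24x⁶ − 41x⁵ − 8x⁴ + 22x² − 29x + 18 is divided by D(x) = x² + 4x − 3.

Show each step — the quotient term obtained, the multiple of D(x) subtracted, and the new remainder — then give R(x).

Step 1: lead(7x⁷ + 24x⁶ − 41x⁵ − 8x⁴ + 22x² − 29x + 18) ÷ lead(D) = 7x⁷ ÷ x² = 7x⁵. Subtract (7x⁵)·D = 7x⁷ + 28x⁶ − 21x⁵. Remainder: −4x⁶ − 20x⁵ − 8x⁴ + 22x² − 29x + 18.
Step 2: lead(−4x⁶ − 20x⁵ − 8x⁴ + 22x² − 29x + 18) ÷ lead(D) = −4x⁶ ÷ x² = −4x⁴. Subtract (−4x⁴)·D = −4x⁶ − 16x⁵ + 12x⁴. Remainder: −4x⁵ − 20x⁴ + 22x² − 29x + 18.
Step 3: lead(−4x⁵ − 20x⁴ + 22x² − 29x + 18) ÷ lead(D) = −4x⁵ ÷ x² = −4x³. Subtract (−4x³)·D = −4x⁵ − 16x⁴ + 12x³. Remainder: −4x⁴ − 12x³ + 22x² − 29x + 18.
Step 4: lead(−4x⁴ − 12x³ + 22x² − 29x + 18) ÷ lead(D) = −4x⁴ ÷ x² = −4x². Subtract (−4x²)·D = −4x⁴ − 16x³ + 12x². Remainder: 4x³ + 10x² − 29x + 18.
Step 5: lead(4x³ + 10x² − 29x + 18) ÷ lead(D) = 4x³ ÷ x² = 4x. Subtract (4x)·D = 4x³ + 16x² − 12x. Remainder: −6x² − 17x + 18.
Step 6: lead(−6x² − 17x + 18) ÷ lead(D) = −6x² ÷ x² = −6. Subtract (−6)·D = −6x² − 24x + 18. Remainder: 7x.

R(x) = 7x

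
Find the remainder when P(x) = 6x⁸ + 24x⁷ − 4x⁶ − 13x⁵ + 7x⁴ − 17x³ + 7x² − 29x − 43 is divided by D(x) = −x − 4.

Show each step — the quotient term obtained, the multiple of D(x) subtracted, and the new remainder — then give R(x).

Step 1: lead(6x⁸ + 24x⁷ − 4x⁶ − 13x⁵ + 7x⁴ − 17x³ + 7x² − 29x − 43) ÷ lead(D) = 6x⁸ ÷ −x = −6x⁷. Subtract (−6x⁷)·D = 6x⁸ + 24x⁷. Remainder: −4x⁶ − 13x⁵ + 7x⁴ − 17x³ + 7x² − 29x − 43.
Step 2: lead(−4x⁶ − 13x⁵ + 7x⁴ − 17x³ + 7x² − 29x − 43) ÷ lead(D) = −4x⁶ ÷ −x = 4x⁵. Subtract (4x⁵)·D = −4x⁶ − 16x⁵. Remainder: 3x⁵ + 7x⁴ − 17x³ + 7x² − 29x − 43.
Step 3: lead(3x⁵ + 7x⁴ − 17x³ + 7x² − 29x − 43) ÷ lead(D) = 3x⁵ ÷ −x = −3x⁴. Subtract (−3x⁴)·D = 3x⁵ + 12x⁴. Remainder: −5x⁴ − 17x³ + 7x² − 29x − 43.
Step 4: lead(−5x⁴ − 17x³ + 7x² − 29x − 43) ÷ lead(D) = −5x⁴ ÷ −x = 5x³. Subtract (5x³)·D = −5x⁴ − 20x³. Remainder: 3x³ + 7x² − 29x − 43.
Step 5: lead(3x³ + 7x² − 29x − 43) ÷ lead(D) = 3x³ ÷ −x = −3x². Subtract (−3x²)·D = 3x³ + 12x². Remainder: −5x² − 29x − 43.
Step 6: lead(−5x² − 29x − 43) ÷ lead(D) = −5x² ÷ −x = 5x. Subtract (5x)·D = −5x² − 20x. Remainder: −9x − 43.
Step 7: lead(−9x − 43) ÷ lead(D) = −9x ÷ −x = 9. Subtract (9)·D = −9x − 36. Remainder: −7.

R(x) = −7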